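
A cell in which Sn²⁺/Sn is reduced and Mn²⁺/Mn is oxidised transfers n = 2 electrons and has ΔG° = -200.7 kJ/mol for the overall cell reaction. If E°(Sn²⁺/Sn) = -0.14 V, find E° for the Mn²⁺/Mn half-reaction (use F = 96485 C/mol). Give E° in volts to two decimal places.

-1.18 V

E°cell = −ΔG°/(nF) = −(-200.7×10³)/((2)(96485)) = +1.040 V.
Since Sn²⁺/Sn is the cathode and Mn²⁺/Mn the anode, E°cell = E°(Sn²⁺/Sn) − E°(Mn²⁺/Mn).
So E°(Mn²⁺/Mn) = E°(Sn²⁺/Sn) − E°cell = (-0.14) − (+1.040) = -1.18 V.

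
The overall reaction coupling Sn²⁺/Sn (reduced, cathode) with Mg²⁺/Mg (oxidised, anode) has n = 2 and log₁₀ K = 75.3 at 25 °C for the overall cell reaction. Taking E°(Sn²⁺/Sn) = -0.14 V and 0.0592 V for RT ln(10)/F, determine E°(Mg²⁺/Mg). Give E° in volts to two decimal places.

-2.37 V

E°cell = (0.0592/n)·log K = (0.0592/2)(75.3) = +2.229 V.
Since Sn²⁺/Sn is the cathode and Mg²⁺/Mg the anode, E°cell = E°(Sn²⁺/Sn) − E°(Mg²⁺/Mg).
So E°(Mg²⁺/Mg) = E°(Sn²⁺/Sn) − E°cell = (-0.14) − (+2.229) = -2.37 V.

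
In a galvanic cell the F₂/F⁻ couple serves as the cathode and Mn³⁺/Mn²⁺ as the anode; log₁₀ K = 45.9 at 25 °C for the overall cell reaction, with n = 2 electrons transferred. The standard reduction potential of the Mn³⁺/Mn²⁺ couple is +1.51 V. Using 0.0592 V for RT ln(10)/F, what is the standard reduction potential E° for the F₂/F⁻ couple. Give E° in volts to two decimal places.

+2.87 V

E°cell = (0.0592/n)·log K = (0.0592/2)(45.9) = +1.359 V.
Since F₂/F⁻ is the cathode and Mn³⁺/Mn²⁺ the anode, E°cell = E°(F₂/F⁻) − E°(Mn³⁺/Mn²⁺).
So E°(F₂/F⁻) = E°cell + E°(Mn³⁺/Mn²⁺) = +1.359 + (+1.51) = +2.87 V.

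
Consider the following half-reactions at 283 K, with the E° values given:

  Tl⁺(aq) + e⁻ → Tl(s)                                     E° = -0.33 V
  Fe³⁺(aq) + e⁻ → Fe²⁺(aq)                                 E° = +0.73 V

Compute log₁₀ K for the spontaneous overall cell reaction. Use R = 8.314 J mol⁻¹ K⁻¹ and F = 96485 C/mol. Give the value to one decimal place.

18.9

Cathode: Fe³⁺/Fe²⁺; anode: Tl⁺/Tl. E°cell = (+0.73) − (-0.33) = +1.06 V, with n = 1.
ΔG° = −nFE° = −RT ln K, so ln K = nFE°/(RT) = (1)(96485)(+1.06) / ((8.314)(283)) = 43.468.
log₁₀ K = 43.468 / ln 10 = 18.9.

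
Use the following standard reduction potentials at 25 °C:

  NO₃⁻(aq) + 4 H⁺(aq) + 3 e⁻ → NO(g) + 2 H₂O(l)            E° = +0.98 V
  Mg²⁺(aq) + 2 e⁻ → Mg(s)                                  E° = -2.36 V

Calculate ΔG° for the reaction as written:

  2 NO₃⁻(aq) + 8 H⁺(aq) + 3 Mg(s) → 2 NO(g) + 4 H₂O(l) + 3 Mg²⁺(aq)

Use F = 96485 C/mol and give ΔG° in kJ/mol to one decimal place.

-1933.6 kJ/mol

As written, NO₃⁻/NO is reduced (cathode) and Mg²⁺/Mg is oxidised (anode), so E°cell = (+0.98) − (-2.36) = +3.34 V.
Balancing electrons gives n = 6.
ΔG° = −nFE° = −(6)(96485)(+3.34) = -1,933,559 J = -1933.6 kJ/mol.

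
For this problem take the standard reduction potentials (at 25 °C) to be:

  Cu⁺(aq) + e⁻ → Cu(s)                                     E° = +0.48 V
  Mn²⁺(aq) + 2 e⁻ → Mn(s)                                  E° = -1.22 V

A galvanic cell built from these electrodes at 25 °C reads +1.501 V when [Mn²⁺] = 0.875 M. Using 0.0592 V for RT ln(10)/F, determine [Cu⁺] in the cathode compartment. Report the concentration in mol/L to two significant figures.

0.00041 M

Cu⁺/Cu is the cathode, Mn²⁺/Mn the anode: E°cell = +1.70 V, n = 2.
Overall reaction: 2 Cu⁺(aq) + Mn(s) → 2 Cu(s) + Mn²⁺(aq); Q = [Mn²⁺]^1/[Cu⁺]^2.
From E = E° − (0.0592/n) log Q: log Q = (E° − E)·n/0.0592 = (+1.70 − (+1.501))·2/0.0592 = 6.7230.
So 2·log[Cu⁺] = 1·log(0.875) − log Q = -0.0580 − (6.7230) = -6.7810; log[Cu⁺] = -6.7810 / 2 = -3.3905; [Cu⁺] = 10^(-3.3905) ≈ 0.00041 M.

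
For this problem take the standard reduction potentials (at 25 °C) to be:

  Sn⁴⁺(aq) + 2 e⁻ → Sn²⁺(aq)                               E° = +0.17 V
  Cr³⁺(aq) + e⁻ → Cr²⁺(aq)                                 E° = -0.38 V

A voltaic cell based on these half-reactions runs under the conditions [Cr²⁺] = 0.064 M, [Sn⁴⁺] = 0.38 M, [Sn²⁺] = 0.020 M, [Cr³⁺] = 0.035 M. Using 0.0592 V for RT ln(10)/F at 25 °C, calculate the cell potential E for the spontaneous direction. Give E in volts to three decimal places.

+0.603 V

Sn⁴⁺/Sn²⁺ is the cathode (higher E°), Cr³⁺/Cr²⁺ the anode: E°cell = +0.17 − (-0.38) = +0.55 V, n = 2.
Overall: Sn⁴⁺(aq) + 2 Cr²⁺(aq) → Sn²⁺(aq) + 2 Cr³⁺(aq)
Q = [Sn²⁺]·[Cr³⁺]^2 / ([Sn⁴⁺]·[Cr²⁺]^2); log Q = -1.803.
E = E° − (0.0592/n) log Q = +0.55 − (0.0592/2)(-1.803) = +0.603 V.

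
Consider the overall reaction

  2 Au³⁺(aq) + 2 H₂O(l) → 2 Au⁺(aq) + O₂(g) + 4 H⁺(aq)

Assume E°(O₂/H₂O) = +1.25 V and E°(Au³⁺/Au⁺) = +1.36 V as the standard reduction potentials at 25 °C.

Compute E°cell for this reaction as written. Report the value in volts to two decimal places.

+0.11 V

The Au³⁺/Au⁺ couple has the higher reduction potential, so it is the cathode; O₂/H₂O is oxidised at the anode.
E°cell = E°(cathode) − E°(anode) = (+1.36) − (+1.25) = +0.11 V.
Since E°cell > 0, the reaction is spontaneous under standard conditions.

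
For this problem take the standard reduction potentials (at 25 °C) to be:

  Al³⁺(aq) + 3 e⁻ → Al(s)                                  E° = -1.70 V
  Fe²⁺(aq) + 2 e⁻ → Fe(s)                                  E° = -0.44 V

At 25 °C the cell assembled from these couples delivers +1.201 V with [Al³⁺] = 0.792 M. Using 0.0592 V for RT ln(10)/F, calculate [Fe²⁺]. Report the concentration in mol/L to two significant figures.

Fe²⁺/Fe is the cathode, Al³⁺/Al the anode: E°cell = +1.26 V, n = 6.
Overall reaction: 3 Fe²⁺(aq) + 2 Al(s) → 3 Fe(s) + 2 Al³⁺(aq); Q = [Al³⁺]^2/[Fe²⁺]^3.
From E = E° − (0.0592/n) log Q: log Q = (E° − E)·n/0.0592 = (+1.26 − (+1.201))·6/0.0592 = 5.9797.
So 3·log[Fe²⁺] = 2·log(0.792) − log Q = -0.2025 − (5.9797) = -6.1822; log[Fe²⁺] = -6.1822 / 3 = -2.0607; [Fe²⁺] = 10^(-2.0607) ≈ 0.0087 M.

0.0087 M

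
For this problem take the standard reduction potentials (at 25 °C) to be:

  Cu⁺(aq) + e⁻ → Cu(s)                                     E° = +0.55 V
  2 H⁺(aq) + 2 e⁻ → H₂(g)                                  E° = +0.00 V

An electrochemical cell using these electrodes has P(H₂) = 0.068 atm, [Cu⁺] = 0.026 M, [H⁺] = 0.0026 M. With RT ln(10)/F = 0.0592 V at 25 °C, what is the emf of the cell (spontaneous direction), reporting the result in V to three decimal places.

Cu⁺/Cu is the cathode (higher E°), H⁺/H₂ the anode: E°cell = +0.55 − (+0.00) = +0.55 V, n = 2.
Overall: 2 Cu⁺(aq) + H₂(g) → 2 Cu(s) + 2 H⁺(aq)
Q = [H⁺]^2 / ([Cu⁺]^2·P(H₂)); log Q = -0.833.
E = E° − (0.0592/n) log Q = +0.55 − (0.0592/2)(-0.833) = +0.575 V.

+0.575 V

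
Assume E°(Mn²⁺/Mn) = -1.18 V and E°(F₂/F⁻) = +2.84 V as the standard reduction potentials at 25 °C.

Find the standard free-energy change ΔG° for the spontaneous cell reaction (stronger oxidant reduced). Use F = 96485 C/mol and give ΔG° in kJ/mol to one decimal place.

F₂/F⁻ (E° = +2.84 V) is the cathode; Mn²⁺/Mn (E° = -1.18 V) is the anode, so E°cell = +4.02 V.
Balancing electrons gives n = 2 (lcm of 2 and 2).
ΔG° = −nFE° = −(2)(96485)(+4.02) = -775,739 J = -775.7 kJ/mol.

-775.7 kJ/mol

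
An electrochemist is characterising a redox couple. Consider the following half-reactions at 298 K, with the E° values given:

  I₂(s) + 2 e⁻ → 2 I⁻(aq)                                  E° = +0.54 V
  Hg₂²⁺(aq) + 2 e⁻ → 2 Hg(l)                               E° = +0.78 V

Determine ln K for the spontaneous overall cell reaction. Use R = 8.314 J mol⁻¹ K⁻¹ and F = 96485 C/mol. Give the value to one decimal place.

18.7

Cathode: Hg₂²⁺/Hg; anode: I₂/I⁻. E°cell = (+0.78) − (+0.54) = +0.24 V, with n = 2.
ΔG° = −nFE° = −RT ln K, so ln K = nFE°/(RT) = (2)(96485)(+0.24) / ((8.314)(298)) = 18.693.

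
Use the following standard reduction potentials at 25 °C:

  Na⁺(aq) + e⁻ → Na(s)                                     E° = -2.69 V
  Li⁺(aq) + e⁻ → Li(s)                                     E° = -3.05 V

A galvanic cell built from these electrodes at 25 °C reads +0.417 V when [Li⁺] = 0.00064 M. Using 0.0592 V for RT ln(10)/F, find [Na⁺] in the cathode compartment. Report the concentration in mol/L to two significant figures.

Na⁺/Na is the cathode, Li⁺/Li the anode: E°cell = +0.36 V, n = 1.
Overall reaction: Na⁺(aq) + Li(s) → Na(s) + Li⁺(aq); Q = [Li⁺]^1/[Na⁺]^1.
From E = E° − (0.0592/n) log Q: log Q = (E° − E)·n/0.0592 = (+0.36 − (+0.417))·1/0.0592 = -0.9628.
So 1·log[Na⁺] = 1·log(0.00064) − log Q = -3.1938 − (-0.9628) = -2.2310; [Na⁺] = 10^(-2.2310) ≈ 0.0059 M.

0.0059 M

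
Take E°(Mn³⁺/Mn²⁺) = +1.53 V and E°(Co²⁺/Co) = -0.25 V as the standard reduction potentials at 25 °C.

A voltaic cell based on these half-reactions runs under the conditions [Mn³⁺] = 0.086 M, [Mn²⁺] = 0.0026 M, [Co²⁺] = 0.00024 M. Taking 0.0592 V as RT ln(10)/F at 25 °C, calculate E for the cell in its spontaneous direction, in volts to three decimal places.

Mn³⁺/Mn²⁺ is the cathode (higher E°), Co²⁺/Co the anode: E°cell = +1.53 − (-0.25) = +1.78 V, n = 2.
Overall: 2 Mn³⁺(aq) + Co(s) → 2 Mn²⁺(aq) + Co²⁺(aq)
Q = [Mn²⁺]^2·[Co²⁺] / ([Mn³⁺]^2); log Q = -6.659.
E = E° − (0.0592/n) log Q = +1.78 − (0.0592/2)(-6.659) = +1.977 V.

+1.977 V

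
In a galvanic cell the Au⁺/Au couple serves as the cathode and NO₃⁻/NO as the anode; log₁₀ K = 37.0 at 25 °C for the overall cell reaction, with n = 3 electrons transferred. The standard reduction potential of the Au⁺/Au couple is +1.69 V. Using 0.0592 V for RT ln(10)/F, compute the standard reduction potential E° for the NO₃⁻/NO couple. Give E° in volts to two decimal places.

+0.96 V

E°cell = (0.0592/n)·log K = (0.0592/3)(37.0) = +0.730 V.
Since Au⁺/Au is the cathode and NO₃⁻/NO the anode, E°cell = E°(Au⁺/Au) − E°(NO₃⁻/NO).
So E°(NO₃⁻/NO) = E°(Au⁺/Au) − E°cell = (+1.69) − (+0.730) = +0.96 V.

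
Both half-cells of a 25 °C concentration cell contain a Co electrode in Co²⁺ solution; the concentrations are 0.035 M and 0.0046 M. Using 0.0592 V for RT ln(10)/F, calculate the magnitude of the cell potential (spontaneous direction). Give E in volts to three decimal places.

+0.026 V

For a concentration cell E°cell = 0. The 0.035 M side is the cathode (reduction is favoured where [Co²⁺] is higher).
With n = 2, E = −(0.0592/2) log([Co²⁺]ₐₙ/[Co²⁺]꜀ₐₜ) = −(0.0592/2) log(0.0046/0.035) = −(0.0592/2)(-0.881) = +0.026 V.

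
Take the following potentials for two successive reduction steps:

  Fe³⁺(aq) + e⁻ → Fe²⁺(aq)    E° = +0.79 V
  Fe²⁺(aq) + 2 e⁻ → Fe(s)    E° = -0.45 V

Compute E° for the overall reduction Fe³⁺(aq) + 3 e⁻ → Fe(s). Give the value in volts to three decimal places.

Adding the free-energy changes (−nFE°) of the two steps gives −n₃FE°₃ = −n₁FE°₁ − n₂FE°₂.
E°₃ = (1×+0.79 + 2×-0.45) / 3 = (-0.110) / 3 = -0.037 V.

-0.037 V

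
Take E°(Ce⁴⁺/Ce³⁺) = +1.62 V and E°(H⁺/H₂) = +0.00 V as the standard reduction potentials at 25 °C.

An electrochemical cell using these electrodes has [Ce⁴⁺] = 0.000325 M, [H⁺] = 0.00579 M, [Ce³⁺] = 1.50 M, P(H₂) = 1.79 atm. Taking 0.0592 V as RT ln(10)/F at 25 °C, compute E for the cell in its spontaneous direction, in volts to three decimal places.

Ce⁴⁺/Ce³⁺ is the cathode (higher E°), H⁺/H₂ the anode: E°cell = +1.62 − (+0.00) = +1.62 V, n = 2.
Overall: 2 Ce⁴⁺(aq) + H₂(g) → 2 Ce³⁺(aq) + 2 H⁺(aq)
Q = [Ce³⁺]^2·[H⁺]^2 / ([Ce⁴⁺]^2·P(H₂)); log Q = 2.601.
E = E° − (0.0592/n) log Q = +1.62 − (0.0592/2)(2.601) = +1.543 V.

+1.543 V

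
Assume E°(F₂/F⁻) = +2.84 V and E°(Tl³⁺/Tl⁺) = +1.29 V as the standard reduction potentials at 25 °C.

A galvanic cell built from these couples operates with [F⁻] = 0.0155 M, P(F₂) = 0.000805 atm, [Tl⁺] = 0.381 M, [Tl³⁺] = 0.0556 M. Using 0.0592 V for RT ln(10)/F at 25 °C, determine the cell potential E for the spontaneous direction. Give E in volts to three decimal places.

F₂/F⁻ is the cathode (higher E°), Tl³⁺/Tl⁺ the anode: E°cell = +2.84 − (+1.29) = +1.55 V, n = 2.
Overall: F₂(g) + Tl⁺(aq) → 2 F⁻(aq) + Tl³⁺(aq)
Q = [F⁻]^2·[Tl³⁺] / (P(F₂)·[Tl⁺]); log Q = -1.361.
E = E° − (0.0592/n) log Q = +1.55 − (0.0592/2)(-1.361) = +1.590 V.

+1.590 V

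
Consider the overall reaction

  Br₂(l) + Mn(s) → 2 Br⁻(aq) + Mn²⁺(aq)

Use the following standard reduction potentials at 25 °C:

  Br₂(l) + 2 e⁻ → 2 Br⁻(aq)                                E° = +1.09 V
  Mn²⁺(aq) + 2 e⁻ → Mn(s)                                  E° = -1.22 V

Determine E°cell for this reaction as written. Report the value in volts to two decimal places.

+2.31 V

The Br₂/Br⁻ couple has the higher reduction potential, so it is the cathode; Mn²⁺/Mn is oxidised at the anode.
E°cell = E°(cathode) − E°(anode) = (+1.09) − (-1.22) = +2.31 V.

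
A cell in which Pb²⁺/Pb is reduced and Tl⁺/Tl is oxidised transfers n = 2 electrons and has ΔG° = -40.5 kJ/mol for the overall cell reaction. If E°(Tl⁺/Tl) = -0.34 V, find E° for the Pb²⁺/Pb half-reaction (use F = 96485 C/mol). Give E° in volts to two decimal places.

-0.13 V

E°cell = −ΔG°/(nF) = −(-40.5×10³)/((2)(96485)) = +0.210 V.
Since Pb²⁺/Pb is the cathode and Tl⁺/Tl the anode, E°cell = E°(Pb²⁺/Pb) − E°(Tl⁺/Tl).
So E°(Pb²⁺/Pb) = E°cell + E°(Tl⁺/Tl) = +0.210 + (-0.34) = -0.13 V.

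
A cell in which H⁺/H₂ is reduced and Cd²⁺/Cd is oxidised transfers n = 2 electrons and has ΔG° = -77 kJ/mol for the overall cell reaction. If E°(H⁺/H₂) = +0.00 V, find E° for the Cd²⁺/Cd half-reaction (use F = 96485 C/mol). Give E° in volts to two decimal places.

E°cell = −ΔG°/(nF) = −(-77×10³)/((2)(96485)) = +0.399 V.
Since H⁺/H₂ is the cathode and Cd²⁺/Cd the anode, E°cell = E°(H⁺/H₂) − E°(Cd²⁺/Cd).
So E°(Cd²⁺/Cd) = E°(H⁺/H₂) − E°cell = (+0.00) − (+0.399) = -0.40 V.

-0.40 V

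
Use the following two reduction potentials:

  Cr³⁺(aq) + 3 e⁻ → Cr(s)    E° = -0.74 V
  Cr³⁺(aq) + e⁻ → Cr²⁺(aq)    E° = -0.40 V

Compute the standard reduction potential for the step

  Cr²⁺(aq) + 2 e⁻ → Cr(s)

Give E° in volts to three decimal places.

-0.910 V

Sequential free energies add, so n₃E°₃ = n₁E°₁ + n₂E°₂.
With n₃ = 3, and the known step contributing 1×(-0.40) V, the unknown satisfies 2·E° = 3×(-0.74) − 1×(-0.40) = -1.820.
E° = -1.820 / 2 = -0.910 V.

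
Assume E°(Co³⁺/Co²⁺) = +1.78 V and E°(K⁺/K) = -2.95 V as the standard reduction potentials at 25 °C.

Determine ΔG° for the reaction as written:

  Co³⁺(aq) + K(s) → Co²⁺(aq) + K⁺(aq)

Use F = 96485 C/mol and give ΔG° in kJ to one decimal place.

-456.4 kJ

As written, Co³⁺/Co²⁺ is reduced (cathode) and K⁺/K is oxidised (anode), so E°cell = (+1.78) − (-2.95) = +4.73 V.
Balancing electrons gives n = 1.
ΔG° = −nFE° = −(1)(96485)(+4.73) = -456,374 J = -456.4 kJ.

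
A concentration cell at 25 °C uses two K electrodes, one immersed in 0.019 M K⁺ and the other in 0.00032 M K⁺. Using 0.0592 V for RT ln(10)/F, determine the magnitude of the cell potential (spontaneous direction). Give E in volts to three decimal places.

+0.105 V

For a concentration cell E°cell = 0. The 0.019 M side is the cathode (reduction is favoured where [K⁺] is higher).
With n = 1, E = −(0.0592/1) log([K⁺]ₐₙ/[K⁺]꜀ₐₜ) = −(0.0592/1) log(0.00032/0.019) = −(0.0592/1)(-1.774) = +0.105 V.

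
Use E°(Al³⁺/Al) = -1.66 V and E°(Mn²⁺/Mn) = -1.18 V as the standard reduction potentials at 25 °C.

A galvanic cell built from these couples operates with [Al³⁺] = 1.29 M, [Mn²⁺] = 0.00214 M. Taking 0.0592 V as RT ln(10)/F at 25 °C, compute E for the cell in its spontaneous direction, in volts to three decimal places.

Mn²⁺/Mn is the cathode (higher E°), Al³⁺/Al the anode: E°cell = -1.18 − (-1.66) = +0.48 V, n = 6.
Overall: 3 Mn²⁺(aq) + 2 Al(s) → 3 Mn(s) + 2 Al³⁺(aq)
Q = [Al³⁺]^2 / ([Mn²⁺]^3); log Q = 8.230.
E = E° − (0.0592/n) log Q = +0.48 − (0.0592/6)(8.230) = +0.399 V.

+0.399 V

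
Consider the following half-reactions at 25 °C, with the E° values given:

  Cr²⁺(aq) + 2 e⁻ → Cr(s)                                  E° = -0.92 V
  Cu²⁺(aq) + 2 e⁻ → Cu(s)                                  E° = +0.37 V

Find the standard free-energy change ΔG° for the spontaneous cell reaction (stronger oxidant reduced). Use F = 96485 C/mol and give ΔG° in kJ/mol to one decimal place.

Cu²⁺/Cu (E° = +0.37 V) is the cathode; Cr²⁺/Cr (E° = -0.92 V) is the anode, so E°cell = +1.29 V.
Balancing electrons gives n = 2 (lcm of 2 and 2).
ΔG° = −nFE° = −(2)(96485)(+1.29) = -248,931 J = -248.9 kJ/mol.

-248.9 kJ/mol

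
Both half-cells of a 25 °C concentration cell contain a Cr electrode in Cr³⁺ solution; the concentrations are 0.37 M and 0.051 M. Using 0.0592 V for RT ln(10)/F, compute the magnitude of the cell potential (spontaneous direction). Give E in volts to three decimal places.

For a concentration cell E°cell = 0. The 0.37 M side is the cathode (reduction is favoured where [Cr³⁺] is higher).
With n = 3, E = −(0.0592/3) log([Cr³⁺]ₐₙ/[Cr³⁺]꜀ₐₜ) = −(0.0592/3) log(0.051/0.37) = −(0.0592/3)(-0.861) = +0.017 V.

+0.017 V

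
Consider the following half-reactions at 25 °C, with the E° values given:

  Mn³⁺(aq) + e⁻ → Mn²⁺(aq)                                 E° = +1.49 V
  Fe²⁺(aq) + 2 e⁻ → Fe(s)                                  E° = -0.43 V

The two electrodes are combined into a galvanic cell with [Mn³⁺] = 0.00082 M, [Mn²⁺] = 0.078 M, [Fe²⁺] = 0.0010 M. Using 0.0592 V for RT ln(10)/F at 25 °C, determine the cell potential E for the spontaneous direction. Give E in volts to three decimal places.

Mn³⁺/Mn²⁺ is the cathode (higher E°), Fe²⁺/Fe the anode: E°cell = +1.49 − (-0.43) = +1.92 V, n = 2.
Overall: 2 Mn³⁺(aq) + Fe(s) → 2 Mn²⁺(aq) + Fe²⁺(aq)
Q = [Mn²⁺]^2·[Fe²⁺] / ([Mn³⁺]^2); log Q = 0.957.
E = E° − (0.0592/n) log Q = +1.92 − (0.0592/2)(0.957) = +1.892 V.

+1.892 V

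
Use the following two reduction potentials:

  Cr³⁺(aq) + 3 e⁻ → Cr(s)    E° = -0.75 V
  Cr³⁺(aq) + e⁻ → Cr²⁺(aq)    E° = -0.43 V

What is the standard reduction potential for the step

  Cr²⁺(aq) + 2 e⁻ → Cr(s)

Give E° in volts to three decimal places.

Sequential free energies add, so n₃E°₃ = n₁E°₁ + n₂E°₂.
With n₃ = 3, and the known step contributing 1×(-0.43) V, the unknown satisfies 2·E° = 3×(-0.75) − 1×(-0.43) = -1.820.
E° = -1.820 / 2 = -0.910 V.

-0.910 V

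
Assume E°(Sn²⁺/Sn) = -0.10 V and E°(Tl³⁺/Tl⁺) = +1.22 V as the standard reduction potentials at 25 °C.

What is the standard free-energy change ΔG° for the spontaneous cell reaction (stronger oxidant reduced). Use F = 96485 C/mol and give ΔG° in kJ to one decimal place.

-254.7 kJ

Tl³⁺/Tl⁺ (E° = +1.22 V) is the cathode; Sn²⁺/Sn (E° = -0.10 V) is the anode, so E°cell = +1.32 V.
Balancing electrons gives n = 2 (lcm of 2 and 2).
ΔG° = −nFE° = −(2)(96485)(+1.32) = -254,720 J = -254.7 kJ.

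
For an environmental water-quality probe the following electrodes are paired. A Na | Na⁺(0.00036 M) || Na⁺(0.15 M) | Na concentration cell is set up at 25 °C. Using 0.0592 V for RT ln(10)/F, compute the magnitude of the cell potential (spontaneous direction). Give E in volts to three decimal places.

+0.155 V

For a concentration cell E°cell = 0. The 0.15 M side is the cathode (reduction is favoured where [Na⁺] is higher).
With n = 1, E = −(0.0592/1) log([Na⁺]ₐₙ/[Na⁺]꜀ₐₜ) = −(0.0592/1) log(0.00036/0.15) = −(0.0592/1)(-2.620) = +0.155 V.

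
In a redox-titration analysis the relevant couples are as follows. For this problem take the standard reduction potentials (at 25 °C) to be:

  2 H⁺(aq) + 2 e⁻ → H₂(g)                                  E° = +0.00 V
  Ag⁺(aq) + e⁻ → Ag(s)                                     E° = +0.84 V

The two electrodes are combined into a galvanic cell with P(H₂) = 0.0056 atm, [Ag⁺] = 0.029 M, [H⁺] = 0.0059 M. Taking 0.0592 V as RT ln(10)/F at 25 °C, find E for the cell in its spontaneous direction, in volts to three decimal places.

Ag⁺/Ag is the cathode (higher E°), H⁺/H₂ the anode: E°cell = +0.84 − (+0.00) = +0.84 V, n = 2.
Overall: 2 Ag⁺(aq) + H₂(g) → 2 Ag(s) + 2 H⁺(aq)
Q = [H⁺]^2 / ([Ag⁺]^2·P(H₂)); log Q = 0.869.
E = E° − (0.0592/n) log Q = +0.84 − (0.0592/2)(0.869) = +0.814 V.

+0.814 V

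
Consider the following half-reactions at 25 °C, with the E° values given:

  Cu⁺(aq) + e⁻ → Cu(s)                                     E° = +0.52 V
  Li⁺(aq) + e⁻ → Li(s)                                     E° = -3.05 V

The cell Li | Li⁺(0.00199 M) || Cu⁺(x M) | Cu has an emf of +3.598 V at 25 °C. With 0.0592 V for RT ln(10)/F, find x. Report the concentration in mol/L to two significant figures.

0.0059 M

Cu⁺/Cu is the cathode, Li⁺/Li the anode: E°cell = +3.57 V, n = 1.
Overall reaction: Cu⁺(aq) + Li(s) → Cu(s) + Li⁺(aq); Q = [Li⁺]^1/[Cu⁺]^1.
From E = E° − (0.0592/n) log Q: log Q = (E° − E)·n/0.0592 = (+3.57 − (+3.598))·1/0.0592 = -0.4730.
So 1·log[Cu⁺] = 1·log(0.00199) − log Q = -2.7011 − (-0.4730) = -2.2281; [Cu⁺] = 10^(-2.2281) ≈ 0.0059 M.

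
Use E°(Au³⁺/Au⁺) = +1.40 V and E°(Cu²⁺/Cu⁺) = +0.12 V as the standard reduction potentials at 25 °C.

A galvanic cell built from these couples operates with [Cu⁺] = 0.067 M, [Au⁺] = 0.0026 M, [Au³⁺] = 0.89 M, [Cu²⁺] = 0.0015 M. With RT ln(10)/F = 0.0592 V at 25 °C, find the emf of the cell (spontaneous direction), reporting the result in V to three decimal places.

+1.453 V

Au³⁺/Au⁺ is the cathode (higher E°), Cu²⁺/Cu⁺ the anode: E°cell = +1.40 − (+0.12) = +1.28 V, n = 2.
Overall: Au³⁺(aq) + 2 Cu⁺(aq) → Au⁺(aq) + 2 Cu²⁺(aq)
Q = [Au⁺]·[Cu²⁺]^2 / ([Au³⁺]·[Cu⁺]^2); log Q = -5.834.
E = E° − (0.0592/n) log Q = +1.28 − (0.0592/2)(-5.834) = +1.453 V.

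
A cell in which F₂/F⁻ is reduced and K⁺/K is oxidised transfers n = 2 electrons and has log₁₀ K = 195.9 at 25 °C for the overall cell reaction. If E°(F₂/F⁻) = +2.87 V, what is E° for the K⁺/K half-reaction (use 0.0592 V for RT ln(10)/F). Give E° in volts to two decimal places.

E°cell = (0.0592/n)·log K = (0.0592/2)(195.9) = +5.799 V.
Since F₂/F⁻ is the cathode and K⁺/K the anode, E°cell = E°(F₂/F⁻) − E°(K⁺/K).
So E°(K⁺/K) = E°(F₂/F⁻) − E°cell = (+2.87) − (+5.799) = -2.93 V.

-2.93 V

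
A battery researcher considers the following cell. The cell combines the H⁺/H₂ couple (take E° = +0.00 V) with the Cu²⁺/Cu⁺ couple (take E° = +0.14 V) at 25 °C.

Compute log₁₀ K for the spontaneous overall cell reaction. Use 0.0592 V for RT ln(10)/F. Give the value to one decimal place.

Cathode: Cu²⁺/Cu⁺; anode: H⁺/H₂. E°cell = +0.14 V, n = 2.
log K = nE°cell / 0.0592 = (2)(+0.14) / 0.0592 = 4.7.

4.7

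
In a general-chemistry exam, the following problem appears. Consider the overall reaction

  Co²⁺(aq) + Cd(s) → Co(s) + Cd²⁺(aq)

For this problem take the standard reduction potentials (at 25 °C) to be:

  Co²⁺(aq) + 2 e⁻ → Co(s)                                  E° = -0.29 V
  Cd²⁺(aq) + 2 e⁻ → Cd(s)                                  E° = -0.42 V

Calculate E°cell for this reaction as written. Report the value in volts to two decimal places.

+0.13 V

The Co²⁺/Co couple has the higher reduction potential, so it is the cathode; Cd²⁺/Cd is oxidised at the anode.
E°cell = E°(cathode) − E°(anode) = (-0.29) − (-0.42) = +0.13 V.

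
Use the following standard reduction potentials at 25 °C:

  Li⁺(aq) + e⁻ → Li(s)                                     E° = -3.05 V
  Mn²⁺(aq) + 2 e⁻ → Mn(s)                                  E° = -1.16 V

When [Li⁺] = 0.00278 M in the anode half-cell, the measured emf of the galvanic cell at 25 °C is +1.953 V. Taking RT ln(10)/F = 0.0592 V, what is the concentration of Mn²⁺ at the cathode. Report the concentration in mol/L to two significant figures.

Mn²⁺/Mn is the cathode, Li⁺/Li the anode: E°cell = +1.89 V, n = 2.
Overall reaction: Mn²⁺(aq) + 2 Li(s) → Mn(s) + 2 Li⁺(aq); Q = [Li⁺]^2/[Mn²⁺]^1.
From E = E° − (0.0592/n) log Q: log Q = (E° − E)·n/0.0592 = (+1.89 − (+1.953))·2/0.0592 = -2.1284.
So 1·log[Mn²⁺] = 2·log(0.00278) − log Q = -5.1119 − (-2.1284) = -2.9835; [Mn²⁺] = 10^(-2.9835) ≈ 0.0010 M.

0.0010 M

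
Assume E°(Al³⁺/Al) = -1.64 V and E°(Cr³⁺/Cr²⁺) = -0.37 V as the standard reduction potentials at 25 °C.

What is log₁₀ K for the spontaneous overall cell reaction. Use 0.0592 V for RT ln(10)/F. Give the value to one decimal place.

Cathode: Cr³⁺/Cr²⁺; anode: Al³⁺/Al. E°cell = +1.27 V, n = 3.
log K = nE°cell / 0.0592 = (3)(+1.27) / 0.0592 = 64.4.

64.4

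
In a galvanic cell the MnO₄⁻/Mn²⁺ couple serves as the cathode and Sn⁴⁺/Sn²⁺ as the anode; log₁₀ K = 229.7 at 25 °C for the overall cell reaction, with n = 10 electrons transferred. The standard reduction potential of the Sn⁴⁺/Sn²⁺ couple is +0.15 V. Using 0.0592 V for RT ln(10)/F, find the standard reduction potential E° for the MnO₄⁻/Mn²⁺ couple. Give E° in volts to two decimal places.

E°cell = (0.0592/n)·log K = (0.0592/10)(229.7) = +1.360 V.
Since MnO₄⁻/Mn²⁺ is the cathode and Sn⁴⁺/Sn²⁺ the anode, E°cell = E°(MnO₄⁻/Mn²⁺) − E°(Sn⁴⁺/Sn²⁺).
So E°(MnO₄⁻/Mn²⁺) = E°cell + E°(Sn⁴⁺/Sn²⁺) = +1.360 + (+0.15) = +1.51 V.

+1.51 V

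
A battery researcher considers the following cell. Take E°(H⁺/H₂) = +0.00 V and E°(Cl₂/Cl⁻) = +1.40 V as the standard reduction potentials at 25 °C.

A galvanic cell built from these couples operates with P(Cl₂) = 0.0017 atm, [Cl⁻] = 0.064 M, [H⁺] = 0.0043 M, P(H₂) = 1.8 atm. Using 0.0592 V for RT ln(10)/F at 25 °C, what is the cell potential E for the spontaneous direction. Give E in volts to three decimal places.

Cl₂/Cl⁻ is the cathode (higher E°), H⁺/H₂ the anode: E°cell = +1.40 − (+0.00) = +1.40 V, n = 2.
Overall: Cl₂(g) + H₂(g) → 2 Cl⁻(aq) + 2 H⁺(aq)
Q = [Cl⁻]^2·[H⁺]^2 / (P(Cl₂)·P(H₂)); log Q = -4.606.
E = E° − (0.0592/n) log Q = +1.40 − (0.0592/2)(-4.606) = +1.536 V.

+1.536 V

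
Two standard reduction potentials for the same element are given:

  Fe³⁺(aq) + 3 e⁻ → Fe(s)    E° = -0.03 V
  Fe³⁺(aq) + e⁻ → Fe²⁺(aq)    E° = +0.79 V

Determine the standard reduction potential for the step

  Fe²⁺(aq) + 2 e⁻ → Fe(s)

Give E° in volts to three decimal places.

-0.440 V

Sequential free energies add, so n₃E°₃ = n₁E°₁ + n₂E°₂.
With n₃ = 3, and the known step contributing 1×(+0.79) V, the unknown satisfies 2·E° = 3×(-0.03) − 1×(+0.79) = -0.880.
E° = -0.880 / 2 = -0.440 V.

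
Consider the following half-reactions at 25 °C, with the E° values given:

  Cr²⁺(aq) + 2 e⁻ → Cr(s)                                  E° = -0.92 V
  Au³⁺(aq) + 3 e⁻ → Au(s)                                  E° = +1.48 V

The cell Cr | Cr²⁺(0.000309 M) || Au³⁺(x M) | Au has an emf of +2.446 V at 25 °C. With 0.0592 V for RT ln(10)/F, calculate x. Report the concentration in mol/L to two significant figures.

Au³⁺/Au is the cathode, Cr²⁺/Cr the anode: E°cell = +2.40 V, n = 6.
Overall reaction: 2 Au³⁺(aq) + 3 Cr(s) → 2 Au(s) + 3 Cr²⁺(aq); Q = [Cr²⁺]^3/[Au³⁺]^2.
From E = E° − (0.0592/n) log Q: log Q = (E° − E)·n/0.0592 = (+2.40 − (+2.446))·6/0.0592 = -4.6622.
So 2·log[Au³⁺] = 3·log(0.000309) − log Q = -10.5301 − (-4.6622) = -5.8679; log[Au³⁺] = -5.8679 / 2 = -2.9339; [Au³⁺] = 10^(-2.9339) ≈ 0.0012 M.

0.0012 M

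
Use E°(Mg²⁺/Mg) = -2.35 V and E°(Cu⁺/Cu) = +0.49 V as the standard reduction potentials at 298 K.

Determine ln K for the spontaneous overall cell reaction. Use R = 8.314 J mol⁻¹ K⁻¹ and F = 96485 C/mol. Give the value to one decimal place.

Cathode: Cu⁺/Cu; anode: Mg²⁺/Mg. E°cell = (+0.49) − (-2.35) = +2.84 V, with n = 2.
ΔG° = −nFE° = −RT ln K, so ln K = nFE°/(RT) = (2)(96485)(+2.84) / ((8.314)(298)) = 221.198.

221.2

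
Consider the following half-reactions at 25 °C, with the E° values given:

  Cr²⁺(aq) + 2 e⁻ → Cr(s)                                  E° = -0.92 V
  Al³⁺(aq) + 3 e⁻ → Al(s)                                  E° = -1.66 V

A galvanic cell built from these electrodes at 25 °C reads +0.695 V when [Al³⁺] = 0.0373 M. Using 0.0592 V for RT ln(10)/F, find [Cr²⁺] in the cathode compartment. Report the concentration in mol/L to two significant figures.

0.0034 M

Cr²⁺/Cr is the cathode, Al³⁺/Al the anode: E°cell = +0.74 V, n = 6.
Overall reaction: 3 Cr²⁺(aq) + 2 Al(s) → 3 Cr(s) + 2 Al³⁺(aq); Q = [Al³⁺]^2/[Cr²⁺]^3.
From E = E° − (0.0592/n) log Q: log Q = (E° − E)·n/0.0592 = (+0.74 − (+0.695))·6/0.0592 = 4.5608.
So 3·log[Cr²⁺] = 2·log(0.0373) − log Q = -2.8566 − (4.5608) = -7.4174; log[Cr²⁺] = -7.4174 / 3 = -2.4725; [Cr²⁺] = 10^(-2.4725) ≈ 0.0034 M.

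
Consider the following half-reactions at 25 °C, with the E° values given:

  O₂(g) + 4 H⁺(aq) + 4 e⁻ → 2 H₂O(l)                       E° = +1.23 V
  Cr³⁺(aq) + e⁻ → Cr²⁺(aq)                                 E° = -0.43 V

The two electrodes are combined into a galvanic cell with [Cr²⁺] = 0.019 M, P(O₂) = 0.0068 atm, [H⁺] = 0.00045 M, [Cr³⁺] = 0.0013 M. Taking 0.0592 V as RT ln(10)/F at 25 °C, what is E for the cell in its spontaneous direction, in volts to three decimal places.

O₂/H₂O is the cathode (higher E°), Cr³⁺/Cr²⁺ the anode: E°cell = +1.23 − (-0.43) = +1.66 V, n = 4.
Overall: O₂(g) + 4 H⁺(aq) + 4 Cr²⁺(aq) → 2 H₂O(l) + 4 Cr³⁺(aq)
Q = [Cr³⁺]^4 / (P(O₂)·[H⁺]^4·[Cr²⁺]^4); log Q = 10.895.
E = E° − (0.0592/n) log Q = +1.66 − (0.0592/4)(10.895) = +1.499 V.

+1.499 V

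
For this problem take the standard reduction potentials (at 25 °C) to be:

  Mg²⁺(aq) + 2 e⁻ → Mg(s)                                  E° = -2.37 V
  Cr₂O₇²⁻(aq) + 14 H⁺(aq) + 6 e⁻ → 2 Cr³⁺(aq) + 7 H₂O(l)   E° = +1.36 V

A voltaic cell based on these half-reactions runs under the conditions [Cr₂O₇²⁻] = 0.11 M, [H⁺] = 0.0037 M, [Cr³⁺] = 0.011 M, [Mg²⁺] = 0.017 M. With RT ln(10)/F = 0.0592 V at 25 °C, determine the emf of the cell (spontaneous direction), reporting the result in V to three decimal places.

Cr₂O₇²⁻/Cr³⁺ is the cathode (higher E°), Mg²⁺/Mg the anode: E°cell = +1.36 − (-2.37) = +3.73 V, n = 6.
Overall: Cr₂O₇²⁻(aq) + 14 H⁺(aq) + 3 Mg(s) → 2 Cr³⁺(aq) + 7 H₂O(l) + 3 Mg²⁺(aq)
Q = [Cr³⁺]^2·[Mg²⁺]^3 / ([Cr₂O₇²⁻]·[H⁺]^14); log Q = 25.778.
E = E° − (0.0592/n) log Q = +3.73 − (0.0592/6)(25.778) = +3.476 V.

+3.476 V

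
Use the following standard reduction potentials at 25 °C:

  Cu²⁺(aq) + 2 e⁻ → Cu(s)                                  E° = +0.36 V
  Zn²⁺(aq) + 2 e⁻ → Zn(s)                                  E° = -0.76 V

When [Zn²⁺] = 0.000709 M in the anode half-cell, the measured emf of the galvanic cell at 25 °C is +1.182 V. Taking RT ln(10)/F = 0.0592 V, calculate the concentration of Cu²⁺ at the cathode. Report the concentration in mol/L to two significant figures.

Cu²⁺/Cu is the cathode, Zn²⁺/Zn the anode: E°cell = +1.12 V, n = 2.
Overall reaction: Cu²⁺(aq) + Zn(s) → Cu(s) + Zn²⁺(aq); Q = [Zn²⁺]^1/[Cu²⁺]^1.
From E = E° − (0.0592/n) log Q: log Q = (E° − E)·n/0.0592 = (+1.12 − (+1.182))·2/0.0592 = -2.0946.
So 1·log[Cu²⁺] = 1·log(0.000709) − log Q = -3.1494 − (-2.0946) = -1.0548; [Cu²⁺] = 10^(-1.0548) ≈ 0.088 M.

0.088 M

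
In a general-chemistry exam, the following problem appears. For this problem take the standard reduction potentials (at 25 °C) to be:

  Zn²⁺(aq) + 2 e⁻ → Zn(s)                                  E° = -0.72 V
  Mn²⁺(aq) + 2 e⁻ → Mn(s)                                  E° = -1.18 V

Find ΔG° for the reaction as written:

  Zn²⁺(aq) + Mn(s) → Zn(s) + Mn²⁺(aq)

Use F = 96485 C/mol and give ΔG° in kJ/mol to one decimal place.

As written, Zn²⁺/Zn is reduced (cathode) and Mn²⁺/Mn is oxidised (anode), so E°cell = (-0.72) − (-1.18) = +0.46 V.
Balancing electrons gives n = 2.
ΔG° = −nFE° = −(2)(96485)(+0.46) = -88,766 J = -88.8 kJ/mol.

-88.8 kJ/mol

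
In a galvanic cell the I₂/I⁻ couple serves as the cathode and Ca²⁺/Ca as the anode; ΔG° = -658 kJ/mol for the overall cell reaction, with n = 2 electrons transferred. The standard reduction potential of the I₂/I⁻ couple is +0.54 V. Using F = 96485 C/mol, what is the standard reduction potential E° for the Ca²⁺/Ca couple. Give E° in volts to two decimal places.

E°cell = −ΔG°/(nF) = −(-658×10³)/((2)(96485)) = +3.410 V.
Since I₂/I⁻ is the cathode and Ca²⁺/Ca the anode, E°cell = E°(I₂/I⁻) − E°(Ca²⁺/Ca).
So E°(Ca²⁺/Ca) = E°(I₂/I⁻) − E°cell = (+0.54) − (+3.410) = -2.87 V.

-2.87 V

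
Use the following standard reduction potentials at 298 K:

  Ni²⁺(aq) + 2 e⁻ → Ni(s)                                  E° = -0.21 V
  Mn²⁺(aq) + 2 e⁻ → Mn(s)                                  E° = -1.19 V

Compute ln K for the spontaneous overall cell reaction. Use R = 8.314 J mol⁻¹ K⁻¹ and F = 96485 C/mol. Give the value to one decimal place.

Cathode: Ni²⁺/Ni; anode: Mn²⁺/Mn. E°cell = (-0.21) − (-1.19) = +0.98 V, with n = 2.
ΔG° = −nFE° = −RT ln K, so ln K = nFE°/(RT) = (2)(96485)(+0.98) / ((8.314)(298)) = 76.329.

76.3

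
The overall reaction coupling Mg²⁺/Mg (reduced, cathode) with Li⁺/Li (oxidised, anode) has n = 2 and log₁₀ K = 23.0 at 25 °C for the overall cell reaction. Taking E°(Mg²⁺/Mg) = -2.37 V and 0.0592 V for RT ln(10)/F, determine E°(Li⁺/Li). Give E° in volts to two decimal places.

E°cell = (0.0592/n)·log K = (0.0592/2)(23.0) = +0.681 V.
Since Mg²⁺/Mg is the cathode and Li⁺/Li the anode, E°cell = E°(Mg²⁺/Mg) − E°(Li⁺/Li).
So E°(Li⁺/Li) = E°(Mg²⁺/Mg) − E°cell = (-2.37) − (+0.681) = -3.05 V.

-3.05 V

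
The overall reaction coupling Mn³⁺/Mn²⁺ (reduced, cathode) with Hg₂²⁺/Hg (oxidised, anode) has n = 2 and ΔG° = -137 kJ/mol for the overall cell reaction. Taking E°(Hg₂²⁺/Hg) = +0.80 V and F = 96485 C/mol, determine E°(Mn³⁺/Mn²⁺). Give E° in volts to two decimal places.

E°cell = −ΔG°/(nF) = −(-137×10³)/((2)(96485)) = +0.710 V.
Since Mn³⁺/Mn²⁺ is the cathode and Hg₂²⁺/Hg the anode, E°cell = E°(Mn³⁺/Mn²⁺) − E°(Hg₂²⁺/Hg).
So E°(Mn³⁺/Mn²⁺) = E°cell + E°(Hg₂²⁺/Hg) = +0.710 + (+0.80) = +1.51 V.

+1.51 V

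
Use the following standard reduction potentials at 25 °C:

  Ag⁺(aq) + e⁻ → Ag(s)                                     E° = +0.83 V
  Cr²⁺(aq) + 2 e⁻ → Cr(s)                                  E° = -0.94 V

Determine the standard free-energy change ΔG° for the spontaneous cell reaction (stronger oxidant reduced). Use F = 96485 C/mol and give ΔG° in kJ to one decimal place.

Ag⁺/Ag (E° = +0.83 V) is the cathode; Cr²⁺/Cr (E° = -0.94 V) is the anode, so E°cell = +1.77 V.
Balancing electrons gives n = 2 (lcm of 1 and 2).
ΔG° = −nFE° = −(2)(96485)(+1.77) = -341,557 J = -341.6 kJ.

-341.6 kJ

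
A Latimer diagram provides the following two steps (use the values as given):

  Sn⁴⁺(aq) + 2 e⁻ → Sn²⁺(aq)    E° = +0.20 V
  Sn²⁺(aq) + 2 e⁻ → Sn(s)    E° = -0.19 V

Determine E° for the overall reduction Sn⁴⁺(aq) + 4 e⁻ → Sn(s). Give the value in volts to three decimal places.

+0.005 V

Adding the free-energy changes (−nFE°) of the two steps gives −n₃FE°₃ = −n₁FE°₁ − n₂FE°₂.
E°₃ = (2×+0.20 + 2×-0.19) / 4 = (+0.020) / 4 = +0.005 V.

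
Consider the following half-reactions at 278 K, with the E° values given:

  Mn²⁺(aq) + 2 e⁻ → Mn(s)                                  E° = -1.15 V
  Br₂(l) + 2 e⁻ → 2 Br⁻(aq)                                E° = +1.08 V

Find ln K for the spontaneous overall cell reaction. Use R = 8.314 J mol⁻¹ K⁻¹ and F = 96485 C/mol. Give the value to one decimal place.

186.2

Cathode: Br₂/Br⁻; anode: Mn²⁺/Mn. E°cell = (+1.08) − (-1.15) = +2.23 V, with n = 2.
ΔG° = −nFE° = −RT ln K, so ln K = nFE°/(RT) = (2)(96485)(+2.23) / ((8.314)(278)) = 186.183.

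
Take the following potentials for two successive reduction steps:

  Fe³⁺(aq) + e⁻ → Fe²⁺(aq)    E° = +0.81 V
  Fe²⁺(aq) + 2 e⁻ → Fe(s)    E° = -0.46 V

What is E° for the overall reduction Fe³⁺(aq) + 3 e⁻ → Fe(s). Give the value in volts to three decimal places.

Adding the free-energy changes (−nFE°) of the two steps gives −n₃FE°₃ = −n₁FE°₁ − n₂FE°₂.
E°₃ = (1×+0.81 + 2×-0.46) / 3 = (-0.110) / 3 = -0.037 V.
Simply averaging or adding the two E° values would be wrong; the electron-weighted sum is required.

-0.037 V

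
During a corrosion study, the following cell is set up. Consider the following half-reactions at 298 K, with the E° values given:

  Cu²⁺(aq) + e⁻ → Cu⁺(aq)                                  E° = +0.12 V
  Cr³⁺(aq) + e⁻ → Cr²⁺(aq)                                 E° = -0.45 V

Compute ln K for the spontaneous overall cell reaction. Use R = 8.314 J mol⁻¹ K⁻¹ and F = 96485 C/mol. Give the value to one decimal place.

22.2

Cathode: Cu²⁺/Cu⁺; anode: Cr³⁺/Cr²⁺. E°cell = (+0.12) − (-0.45) = +0.57 V, with n = 1.
ΔG° = −nFE° = −RT ln K, so ln K = nFE°/(RT) = (1)(96485)(+0.57) / ((8.314)(298)) = 22.198.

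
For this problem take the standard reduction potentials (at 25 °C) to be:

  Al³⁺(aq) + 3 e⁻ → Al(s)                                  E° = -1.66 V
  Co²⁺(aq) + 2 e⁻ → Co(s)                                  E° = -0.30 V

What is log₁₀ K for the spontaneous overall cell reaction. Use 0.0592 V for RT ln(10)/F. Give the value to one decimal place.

Cathode: Co²⁺/Co; anode: Al³⁺/Al. E°cell = +1.36 V, n = 6.
log K = nE°cell / 0.0592 = (6)(+1.36) / 0.0592 = 137.8.

137.8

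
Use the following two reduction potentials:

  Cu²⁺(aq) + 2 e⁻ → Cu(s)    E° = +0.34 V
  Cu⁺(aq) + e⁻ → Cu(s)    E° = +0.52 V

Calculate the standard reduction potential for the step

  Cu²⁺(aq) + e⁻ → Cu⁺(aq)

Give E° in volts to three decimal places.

Sequential free energies add, so n₃E°₃ = n₁E°₁ + n₂E°₂.
With n₃ = 2, and the known step contributing 1×(+0.52) V, the unknown satisfies 1·E° = 2×(+0.34) − 1×(+0.52) = +0.160.
E° = +0.160 / 1 = +0.160 V.

+0.160 V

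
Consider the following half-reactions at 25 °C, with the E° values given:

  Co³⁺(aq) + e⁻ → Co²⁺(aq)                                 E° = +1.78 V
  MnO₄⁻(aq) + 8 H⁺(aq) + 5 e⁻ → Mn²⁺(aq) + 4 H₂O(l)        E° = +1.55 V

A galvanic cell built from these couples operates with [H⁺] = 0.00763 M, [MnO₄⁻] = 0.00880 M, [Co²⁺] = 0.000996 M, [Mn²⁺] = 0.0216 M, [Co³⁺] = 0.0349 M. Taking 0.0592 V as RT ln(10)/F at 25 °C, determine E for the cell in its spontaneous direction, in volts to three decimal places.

+0.527 V

Co³⁺/Co²⁺ is the cathode (higher E°), MnO₄⁻/Mn²⁺ the anode: E°cell = +1.78 − (+1.55) = +0.23 V, n = 5.
Overall: 5 Co³⁺(aq) + Mn²⁺(aq) + 4 H₂O(l) → 5 Co²⁺(aq) + MnO₄⁻(aq) + 8 H⁺(aq)
Q = [Co²⁺]^5·[MnO₄⁻]·[H⁺]^8 / ([Co³⁺]^5·[Mn²⁺]); log Q = -25.053.
E = E° − (0.0592/n) log Q = +0.23 − (0.0592/5)(-25.053) = +0.527 V.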